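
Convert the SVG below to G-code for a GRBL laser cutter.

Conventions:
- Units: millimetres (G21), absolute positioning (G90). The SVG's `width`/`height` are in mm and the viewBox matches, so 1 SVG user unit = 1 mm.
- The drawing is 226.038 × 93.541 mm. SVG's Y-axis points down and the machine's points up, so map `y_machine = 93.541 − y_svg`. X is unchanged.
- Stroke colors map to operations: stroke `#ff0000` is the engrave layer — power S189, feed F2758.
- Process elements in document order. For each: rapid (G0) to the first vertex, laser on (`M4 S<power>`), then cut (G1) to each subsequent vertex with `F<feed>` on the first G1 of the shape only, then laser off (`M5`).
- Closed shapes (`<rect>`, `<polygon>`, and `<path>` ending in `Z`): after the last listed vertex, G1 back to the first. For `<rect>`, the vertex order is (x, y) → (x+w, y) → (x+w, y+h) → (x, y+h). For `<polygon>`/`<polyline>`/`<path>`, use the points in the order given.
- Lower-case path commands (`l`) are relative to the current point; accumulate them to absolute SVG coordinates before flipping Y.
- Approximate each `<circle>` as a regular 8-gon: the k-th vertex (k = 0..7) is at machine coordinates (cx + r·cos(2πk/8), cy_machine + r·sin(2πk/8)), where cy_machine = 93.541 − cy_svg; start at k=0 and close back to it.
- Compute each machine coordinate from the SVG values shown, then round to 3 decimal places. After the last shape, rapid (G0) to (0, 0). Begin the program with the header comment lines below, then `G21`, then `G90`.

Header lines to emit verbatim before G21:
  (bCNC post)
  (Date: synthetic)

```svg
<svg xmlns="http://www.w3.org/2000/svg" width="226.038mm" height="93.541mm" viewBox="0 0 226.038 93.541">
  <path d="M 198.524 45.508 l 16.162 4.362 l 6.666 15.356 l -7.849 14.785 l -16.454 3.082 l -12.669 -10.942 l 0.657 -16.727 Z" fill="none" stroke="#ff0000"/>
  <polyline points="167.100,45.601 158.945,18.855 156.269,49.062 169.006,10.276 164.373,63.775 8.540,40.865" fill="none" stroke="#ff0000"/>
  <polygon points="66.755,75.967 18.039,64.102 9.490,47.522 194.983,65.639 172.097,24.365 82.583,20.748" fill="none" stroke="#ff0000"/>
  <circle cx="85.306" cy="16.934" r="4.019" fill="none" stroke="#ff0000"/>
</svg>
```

1 u = 1 mm; y_m = 93.541 − y.

[1] `<path>` regular polygon, #ff0000→engrave S189 F2758: (198.524,48.033) → (214.686,43.671) → (221.352,28.315) → (213.503,13.530) → (197.049,10.448) → (184.380,21.390) → (185.037,38.117) → (198.524,48.033) (closed)

[2] `<polyline>` open polyline, #ff0000→engrave S189 F2758: (167.100,47.940) → (158.945,74.686) → (156.269,44.479) → (169.006,83.265) → (164.373,29.766) → (8.540,52.676)

[3] `<polygon>` closed polygon, #ff0000→engrave S189 F2758: (66.755,17.574) → (18.039,29.439) → (9.490,46.019) → (194.983,27.902) → (172.097,69.176) → (82.583,72.793) → (66.755,17.574) (closed)

[4] `<circle>` circle, #ff0000→engrave S189 F2758: (89.325,76.607) → (88.148,79.449) → (85.306,80.626) → (82.464,79.449) → (81.287,76.607) → (82.464,73.765) → (85.306,72.588) → (88.148,73.765) → (89.325,76.607) (closed)

(bCNC post)
(Date: synthetic)
G21
G90
G0 X198.524 Y48.033
M4 S189
G1 X214.686 Y43.671 F2758
G1 X221.352 Y28.315
G1 X213.503 Y13.530
G1 X197.049 Y10.448
G1 X184.380 Y21.390
G1 X185.037 Y38.117
G1 X198.524 Y48.033
M5
G0 X167.100 Y47.940
M4 S189
G1 X158.945 Y74.686 F2758
G1 X156.269 Y44.479
G1 X169.006 Y83.265
G1 X164.373 Y29.766
G1 X8.540 Y52.676
M5
G0 X66.755 Y17.574
M4 S189
G1 X18.039 Y29.439 F2758
G1 X9.490 Y46.019
G1 X194.983 Y27.902
G1 X172.097 Y69.176
G1 X82.583 Y72.793
G1 X66.755 Y17.574
M5
G0 X89.325 Y76.607
M4 S189
G1 X88.148 Y79.449 F2758
G1 X85.306 Y80.626
G1 X82.464 Y79.449
G1 X81.287 Y76.607
G1 X82.464 Y73.765
G1 X85.306 Y72.588
G1 X88.148 Y73.765
G1 X89.325 Y76.607
M5
G0 X0.000 Y0.000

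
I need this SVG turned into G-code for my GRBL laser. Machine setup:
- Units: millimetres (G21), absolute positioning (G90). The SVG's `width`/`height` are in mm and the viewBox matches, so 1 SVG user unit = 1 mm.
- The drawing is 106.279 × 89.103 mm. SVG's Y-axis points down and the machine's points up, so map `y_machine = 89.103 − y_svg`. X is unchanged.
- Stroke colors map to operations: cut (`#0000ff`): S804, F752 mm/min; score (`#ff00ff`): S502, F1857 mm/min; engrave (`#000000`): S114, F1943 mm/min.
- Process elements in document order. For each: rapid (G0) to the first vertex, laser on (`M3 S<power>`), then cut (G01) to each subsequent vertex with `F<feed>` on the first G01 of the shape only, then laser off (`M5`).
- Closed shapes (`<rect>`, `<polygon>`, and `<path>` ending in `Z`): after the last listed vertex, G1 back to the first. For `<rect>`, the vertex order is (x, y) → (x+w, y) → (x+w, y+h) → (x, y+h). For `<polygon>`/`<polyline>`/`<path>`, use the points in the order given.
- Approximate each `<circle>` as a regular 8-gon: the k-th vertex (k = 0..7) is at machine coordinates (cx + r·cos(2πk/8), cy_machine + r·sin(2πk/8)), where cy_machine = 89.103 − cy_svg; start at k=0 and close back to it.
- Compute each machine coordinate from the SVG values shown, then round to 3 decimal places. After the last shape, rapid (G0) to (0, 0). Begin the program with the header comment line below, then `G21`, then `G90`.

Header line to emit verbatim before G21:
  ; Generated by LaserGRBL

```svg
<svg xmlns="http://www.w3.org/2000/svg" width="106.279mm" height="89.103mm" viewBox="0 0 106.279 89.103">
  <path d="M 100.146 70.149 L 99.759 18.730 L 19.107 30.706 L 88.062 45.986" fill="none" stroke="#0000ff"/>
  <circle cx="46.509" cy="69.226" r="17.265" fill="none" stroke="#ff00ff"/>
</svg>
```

; Generated by LaserGRBL
G21
G90
G0 X100.146 Y18.954
M3 S804
G01 X99.759 Y70.373 F752
G01 X19.107 Y58.397
G01 X88.062 Y43.117
M5
G0 X63.774 Y19.877
M3 S502
G01 X58.717 Y32.085 F1857
G01 X46.509 Y37.142
G01 X34.301 Y32.085
G01 X29.244 Y19.877
G01 X34.301 Y7.669
G01 X46.509 Y2.612
G01 X58.717 Y7.669
G01 X63.774 Y19.877
M5
G0 X0.000 Y0.000

viewBox `0 0 106.279 89.103` with mm width/height → 1 unit = 1 mm. Flip: y_m = 89.103 − y_svg.

**Shape 1** — `<path>` open polyline, stroke `#0000ff` → cut (S804, F752). Machine vertices: (100.146,18.954) → (99.759,70.373) → (19.107,58.397) → (88.062,43.117). Open path.

**Shape 2** — `<circle>` circle, stroke `#ff00ff` → score (S502, F1857). Machine vertices: (63.774,19.877) → (58.717,32.085) → (46.509,37.142) → (34.301,32.085) → (29.244,19.877) → (34.301,7.669) → (46.509,2.612) → (58.717,7.669) → (63.774,19.877). Closed: final G1 returns to the first vertex.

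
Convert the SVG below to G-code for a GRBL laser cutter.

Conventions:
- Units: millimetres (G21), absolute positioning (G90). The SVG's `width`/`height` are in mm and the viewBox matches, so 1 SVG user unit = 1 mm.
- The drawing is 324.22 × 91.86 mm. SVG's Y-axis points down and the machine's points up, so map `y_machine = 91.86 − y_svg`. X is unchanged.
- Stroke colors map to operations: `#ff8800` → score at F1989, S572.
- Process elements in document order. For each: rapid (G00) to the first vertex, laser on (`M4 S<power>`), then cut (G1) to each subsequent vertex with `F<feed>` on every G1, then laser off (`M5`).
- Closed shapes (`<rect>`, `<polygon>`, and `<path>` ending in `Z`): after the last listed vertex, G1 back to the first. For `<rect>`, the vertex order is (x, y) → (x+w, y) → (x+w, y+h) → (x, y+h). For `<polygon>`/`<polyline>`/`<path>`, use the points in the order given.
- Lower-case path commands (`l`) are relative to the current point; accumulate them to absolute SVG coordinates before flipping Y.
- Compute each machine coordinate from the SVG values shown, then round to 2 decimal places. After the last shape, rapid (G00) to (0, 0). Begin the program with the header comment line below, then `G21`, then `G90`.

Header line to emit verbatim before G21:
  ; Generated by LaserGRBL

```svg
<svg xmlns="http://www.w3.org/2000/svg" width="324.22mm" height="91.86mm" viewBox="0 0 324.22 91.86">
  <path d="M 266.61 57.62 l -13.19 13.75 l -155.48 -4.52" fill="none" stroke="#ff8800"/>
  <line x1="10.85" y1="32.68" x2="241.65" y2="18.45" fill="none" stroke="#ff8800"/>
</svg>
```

; Generated by LaserGRBL
G21
G90
G00 X266.61 Y34.24
M4 S572
G1 X253.42 Y20.49 F1989
G1 X97.94 Y25.01 F1989
M5
G00 X10.85 Y59.18
M4 S572
G1 X241.65 Y73.41 F1989
M5
G00 X0.00 Y0.00

viewBox `0 0 324.22 91.86` with mm width/height → 1 unit = 1 mm. Flip: y_m = 91.86 − y_svg.

**Shape 1** — `<path>` open polyline, stroke `#ff8800` → score (S572, F1989). Machine vertices: (266.61,34.24) → (253.42,20.49) → (97.94,25.01). Open path.

**Shape 2** — `<line>` line segment, stroke `#ff8800` → score (S572, F1989). Machine vertices: (10.85,59.18) → (241.65,73.41). Open path.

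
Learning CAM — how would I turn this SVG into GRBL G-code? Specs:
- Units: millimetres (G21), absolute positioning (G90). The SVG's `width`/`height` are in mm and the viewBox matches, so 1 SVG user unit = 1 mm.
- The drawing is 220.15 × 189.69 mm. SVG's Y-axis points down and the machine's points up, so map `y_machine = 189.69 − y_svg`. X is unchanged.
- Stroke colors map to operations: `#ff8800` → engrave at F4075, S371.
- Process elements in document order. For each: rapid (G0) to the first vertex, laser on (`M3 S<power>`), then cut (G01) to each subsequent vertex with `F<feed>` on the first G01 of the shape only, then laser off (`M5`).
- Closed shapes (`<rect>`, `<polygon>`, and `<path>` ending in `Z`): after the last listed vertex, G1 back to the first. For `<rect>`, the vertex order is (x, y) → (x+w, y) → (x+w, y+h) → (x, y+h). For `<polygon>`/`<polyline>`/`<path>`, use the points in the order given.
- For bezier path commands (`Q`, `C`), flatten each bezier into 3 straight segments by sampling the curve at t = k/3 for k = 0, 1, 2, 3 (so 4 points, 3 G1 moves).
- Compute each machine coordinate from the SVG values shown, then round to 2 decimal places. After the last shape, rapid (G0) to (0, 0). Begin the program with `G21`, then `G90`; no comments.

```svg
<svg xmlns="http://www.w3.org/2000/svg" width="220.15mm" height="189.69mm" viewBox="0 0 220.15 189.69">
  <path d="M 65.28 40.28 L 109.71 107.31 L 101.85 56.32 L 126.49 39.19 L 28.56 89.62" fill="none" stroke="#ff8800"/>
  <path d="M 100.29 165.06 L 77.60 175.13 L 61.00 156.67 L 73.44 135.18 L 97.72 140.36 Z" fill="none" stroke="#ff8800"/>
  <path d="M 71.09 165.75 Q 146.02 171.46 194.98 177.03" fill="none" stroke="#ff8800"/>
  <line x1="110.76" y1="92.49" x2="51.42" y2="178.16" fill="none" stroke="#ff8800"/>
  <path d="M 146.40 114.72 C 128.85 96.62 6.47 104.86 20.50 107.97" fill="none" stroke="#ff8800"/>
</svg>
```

G21
G90
G0 X65.28 Y149.41
M3 S371
G01 X109.71 Y82.38 F4075
G01 X101.85 Y133.37
G01 X126.49 Y150.50
G01 X28.56 Y100.07
M5
G0 X100.29 Y24.63
M3 S371
G01 X77.60 Y14.56 F4075
G01 X61.00 Y33.02
G01 X73.44 Y54.51
G01 X97.72 Y49.33
G01 X100.29 Y24.63
M5
G0 X71.09 Y23.94
M3 S371
G01 X118.16 Y20.15 F4075
G01 X159.45 Y16.39
G01 X194.98 Y12.66
M5
G0 X110.76 Y97.20
M3 S371
G01 X51.42 Y11.53 F4075
M5
G0 X146.40 Y74.97
M3 S371
G01 X102.84 Y85.46 F4075
G01 X43.01 Y85.37
G01 X20.50 Y81.72
M5
G0 X0.00 Y0.00

viewBox `0 0 220.15 189.69` with mm width/height → 1 unit = 1 mm. Flip: y_m = 189.69 − y_svg.

**Shape 1** — `<path>` open polyline, stroke `#ff8800` → engrave (S371, F4075). Machine vertices: (65.28,149.41) → (109.71,82.38) → (101.85,133.37) → (126.49,150.50) → (28.56,100.07). Open path.

**Shape 2** — `<path>` regular polygon, stroke `#ff8800` → engrave (S371, F4075). Machine vertices: (100.29,24.63) → (77.60,14.56) → (61.00,33.02) → (73.44,54.51) → (97.72,49.33) → (100.29,24.63). Closed: final G1 returns to the first vertex.

**Shape 3** — `<path>` quadratic bezier, stroke `#ff8800` → engrave (S371, F4075). Control points (SVG): P0=(71.09,165.75), P1=(146.02,171.46), P2=(194.98,177.03); sampled at t=k/3. Machine vertices: (71.09,23.94) → (118.16,20.15) → (159.45,16.39) → (194.98,12.66). Open path.

**Shape 4** — `<line>` line segment, stroke `#ff8800` → engrave (S371, F4075). Machine vertices: (110.76,97.20) → (51.42,11.53). Open path.

**Shape 5** — `<path>` cubic bezier, stroke `#ff8800` → engrave (S371, F4075). Control points (SVG): P0=(146.40,114.72), P1=(128.85,96.62), P2=(6.47,104.86), P3=(20.50,107.97); sampled at t=k/3. Machine vertices: (146.40,74.97) → (102.84,85.46) → (43.01,85.37) → (20.50,81.72). Open path.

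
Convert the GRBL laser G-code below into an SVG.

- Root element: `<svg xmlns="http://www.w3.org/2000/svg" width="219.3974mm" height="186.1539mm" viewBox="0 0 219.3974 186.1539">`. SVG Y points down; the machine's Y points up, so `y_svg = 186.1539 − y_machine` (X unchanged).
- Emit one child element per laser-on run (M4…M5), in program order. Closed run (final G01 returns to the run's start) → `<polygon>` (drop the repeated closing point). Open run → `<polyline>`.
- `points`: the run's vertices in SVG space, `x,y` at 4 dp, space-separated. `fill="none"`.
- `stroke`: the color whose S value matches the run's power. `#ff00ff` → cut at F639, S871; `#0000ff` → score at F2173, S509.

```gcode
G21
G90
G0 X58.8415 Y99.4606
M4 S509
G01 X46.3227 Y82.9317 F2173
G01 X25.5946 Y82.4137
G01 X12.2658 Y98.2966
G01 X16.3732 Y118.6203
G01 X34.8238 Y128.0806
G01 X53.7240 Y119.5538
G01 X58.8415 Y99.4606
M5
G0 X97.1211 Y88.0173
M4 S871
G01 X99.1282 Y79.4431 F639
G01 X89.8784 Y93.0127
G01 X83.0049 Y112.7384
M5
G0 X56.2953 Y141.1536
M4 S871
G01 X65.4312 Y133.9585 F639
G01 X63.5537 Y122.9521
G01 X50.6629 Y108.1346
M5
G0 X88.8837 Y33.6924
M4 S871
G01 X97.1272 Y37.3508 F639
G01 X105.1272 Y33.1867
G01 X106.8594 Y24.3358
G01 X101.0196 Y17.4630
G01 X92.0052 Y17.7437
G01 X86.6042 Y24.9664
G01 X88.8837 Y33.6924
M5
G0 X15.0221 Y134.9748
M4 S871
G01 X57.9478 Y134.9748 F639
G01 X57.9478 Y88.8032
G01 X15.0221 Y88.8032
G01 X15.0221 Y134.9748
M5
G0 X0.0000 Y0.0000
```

Each laser-on run becomes one SVG element. Flip Y back into SVG space with y_svg = 186.1539 − y_machine.

Run 1: S509 ⇒ score layer `#0000ff`. The run returns to its start, so emit a `<polygon>` with points (Y-flipped): 58.8415,86.6933 46.3227,103.2222 25.5946,103.7402 12.2658,87.8573 16.3732,67.5336 34.8238,58.0733 53.7240,66.6001.

Run 2: S871 ⇒ cut layer `#ff00ff`. The run is open, so emit a `<polyline>` with points (Y-flipped): 97.1211,98.1366 99.1282,106.7108 89.8784,93.1412 83.0049,73.4155.

Run 3: S871 ⇒ cut layer `#ff00ff`. The run is open, so emit a `<polyline>` with points (Y-flipped): 56.2953,45.0003 65.4312,52.1954 63.5537,63.2018 50.6629,78.0193.

Run 4: S871 ⇒ cut layer `#ff00ff`. The run returns to its start, so emit a `<polygon>` with points (Y-flipped): 88.8837,152.4615 97.1272,148.8031 105.1272,152.9672 106.8594,161.8181 101.0196,168.6909 92.0052,168.4102 86.6042,161.1875.

Run 5: power S871 maps to stroke `#ff00ff` (cut). The run returns to its start, so emit a `<polygon>` with points (Y-flipped): 15.0221,51.1791 57.9478,51.1791 57.9478,97.3507 15.0221,97.3507.

<svg xmlns="http://www.w3.org/2000/svg" width="219.3974mm" height="186.1539mm" viewBox="0 0 219.3974 186.1539">
  <polygon points="58.8415,86.6933 46.3227,103.2222 25.5946,103.7402 12.2658,87.8573 16.3732,67.5336 34.8238,58.0733 53.7240,66.6001" fill="none" stroke="#0000ff"/>
  <polyline points="97.1211,98.1366 99.1282,106.7108 89.8784,93.1412 83.0049,73.4155" fill="none" stroke="#ff00ff"/>
  <polyline points="56.2953,45.0003 65.4312,52.1954 63.5537,63.2018 50.6629,78.0193" fill="none" stroke="#ff00ff"/>
  <polygon points="88.8837,152.4615 97.1272,148.8031 105.1272,152.9672 106.8594,161.8181 101.0196,168.6909 92.0052,168.4102 86.6042,161.1875" fill="none" stroke="#ff00ff"/>
  <polygon points="15.0221,51.1791 57.9478,51.1791 57.9478,97.3507 15.0221,97.3507" fill="none" stroke="#ff00ff"/>
</svg>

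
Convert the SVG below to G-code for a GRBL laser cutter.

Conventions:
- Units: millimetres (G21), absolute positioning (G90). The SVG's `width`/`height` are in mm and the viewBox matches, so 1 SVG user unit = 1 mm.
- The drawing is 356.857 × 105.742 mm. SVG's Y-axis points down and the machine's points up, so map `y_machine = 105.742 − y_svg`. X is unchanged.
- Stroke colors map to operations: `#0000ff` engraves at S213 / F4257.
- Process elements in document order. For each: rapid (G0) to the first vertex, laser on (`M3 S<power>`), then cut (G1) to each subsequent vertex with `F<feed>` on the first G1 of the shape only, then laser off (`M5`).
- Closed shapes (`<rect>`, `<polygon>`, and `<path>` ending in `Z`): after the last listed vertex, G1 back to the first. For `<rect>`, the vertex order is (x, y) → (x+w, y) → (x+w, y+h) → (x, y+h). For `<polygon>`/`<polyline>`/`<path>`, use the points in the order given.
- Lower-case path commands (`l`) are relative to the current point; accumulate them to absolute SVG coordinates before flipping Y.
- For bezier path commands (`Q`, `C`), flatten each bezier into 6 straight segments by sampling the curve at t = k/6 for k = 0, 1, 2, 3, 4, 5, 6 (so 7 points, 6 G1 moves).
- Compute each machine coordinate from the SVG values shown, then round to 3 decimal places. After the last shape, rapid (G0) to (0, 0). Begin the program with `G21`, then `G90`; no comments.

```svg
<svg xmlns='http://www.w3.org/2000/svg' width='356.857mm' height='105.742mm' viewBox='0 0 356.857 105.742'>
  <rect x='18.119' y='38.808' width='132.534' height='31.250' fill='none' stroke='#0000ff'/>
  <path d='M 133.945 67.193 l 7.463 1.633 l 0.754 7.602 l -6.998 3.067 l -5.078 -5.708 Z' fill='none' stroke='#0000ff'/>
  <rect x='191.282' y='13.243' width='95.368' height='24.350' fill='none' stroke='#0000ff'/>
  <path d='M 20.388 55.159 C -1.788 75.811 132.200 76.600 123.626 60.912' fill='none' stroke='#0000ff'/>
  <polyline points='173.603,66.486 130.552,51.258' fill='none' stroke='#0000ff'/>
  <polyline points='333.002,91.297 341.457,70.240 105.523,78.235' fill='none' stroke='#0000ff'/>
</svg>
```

viewBox `0 0 356.857 105.742` with mm width/height → 1 unit = 1 mm. Flip: y_m = 105.742 − y_svg.

**Shape 1** — `<rect>` rectangle, stroke `#0000ff` → engrave (S213, F4257). Machine vertices: (18.119,66.934) → (150.653,66.934) → (150.653,35.684) → (18.119,35.684) → (18.119,66.934). Closed: final G1 returns to the first vertex.

**Shape 2** — `<path>` regular polygon, stroke `#0000ff` → engrave (S213, F4257). Machine vertices: (133.945,38.549) → (141.408,36.916) → (142.162,29.314) → (135.164,26.247) → (130.086,31.955) → (133.945,38.549). Closed: final G1 returns to the first vertex.

**Shape 3** — `<rect>` rectangle, stroke `#0000ff` → engrave (S213, F4257). Machine vertices: (191.282,92.499) → (286.650,92.499) → (286.650,68.149) → (191.282,68.149) → (191.282,92.499). Closed: final G1 returns to the first vertex.

**Shape 4** — `<path>` cubic bezier, stroke `#0000ff` → engrave (S213, F4257). Control points (SVG): P0=(20.388,55.159), P1=(-1.788,75.811), P2=(132.200,76.600), P3=(123.626,60.912); sampled at t=k/6. Machine vertices: (20.388,50.583) → (20.931,41.897) → (39.203,36.427) → (66.906,34.079) → (95.743,34.760) → (117.416,38.375) → (123.626,44.830). Open path.

**Shape 5** — `<polyline>` line segment, stroke `#0000ff` → engrave (S213, F4257). Machine vertices: (173.603,39.256) → (130.552,54.484). Open path.

**Shape 6** — `<polyline>` open polyline, stroke `#0000ff` → engrave (S213, F4257). Machine vertices: (333.002,14.445) → (341.457,35.502) → (105.523,27.507). Open path.

G21
G90
G0 X18.119 Y66.934
M3 S213
G1 X150.653 Y66.934 F4257
G1 X150.653 Y35.684
G1 X18.119 Y35.684
G1 X18.119 Y66.934
M5
G0 X133.945 Y38.549
M3 S213
G1 X141.408 Y36.916 F4257
G1 X142.162 Y29.314
G1 X135.164 Y26.247
G1 X130.086 Y31.955
G1 X133.945 Y38.549
M5
G0 X191.282 Y92.499
M3 S213
G1 X286.650 Y92.499 F4257
G1 X286.650 Y68.149
G1 X191.282 Y68.149
G1 X191.282 Y92.499
M5
G0 X20.388 Y50.583
M3 S213
G1 X20.931 Y41.897 F4257
G1 X39.203 Y36.427
G1 X66.906 Y34.079
G1 X95.743 Y34.760
G1 X117.416 Y38.375
G1 X123.626 Y44.830
M5
G0 X173.603 Y39.256
M3 S213
G1 X130.552 Y54.484 F4257
M5
G0 X333.002 Y14.445
M3 S213
G1 X341.457 Y35.502 F4257
G1 X105.523 Y27.507
M5
G0 X0.000 Y0.000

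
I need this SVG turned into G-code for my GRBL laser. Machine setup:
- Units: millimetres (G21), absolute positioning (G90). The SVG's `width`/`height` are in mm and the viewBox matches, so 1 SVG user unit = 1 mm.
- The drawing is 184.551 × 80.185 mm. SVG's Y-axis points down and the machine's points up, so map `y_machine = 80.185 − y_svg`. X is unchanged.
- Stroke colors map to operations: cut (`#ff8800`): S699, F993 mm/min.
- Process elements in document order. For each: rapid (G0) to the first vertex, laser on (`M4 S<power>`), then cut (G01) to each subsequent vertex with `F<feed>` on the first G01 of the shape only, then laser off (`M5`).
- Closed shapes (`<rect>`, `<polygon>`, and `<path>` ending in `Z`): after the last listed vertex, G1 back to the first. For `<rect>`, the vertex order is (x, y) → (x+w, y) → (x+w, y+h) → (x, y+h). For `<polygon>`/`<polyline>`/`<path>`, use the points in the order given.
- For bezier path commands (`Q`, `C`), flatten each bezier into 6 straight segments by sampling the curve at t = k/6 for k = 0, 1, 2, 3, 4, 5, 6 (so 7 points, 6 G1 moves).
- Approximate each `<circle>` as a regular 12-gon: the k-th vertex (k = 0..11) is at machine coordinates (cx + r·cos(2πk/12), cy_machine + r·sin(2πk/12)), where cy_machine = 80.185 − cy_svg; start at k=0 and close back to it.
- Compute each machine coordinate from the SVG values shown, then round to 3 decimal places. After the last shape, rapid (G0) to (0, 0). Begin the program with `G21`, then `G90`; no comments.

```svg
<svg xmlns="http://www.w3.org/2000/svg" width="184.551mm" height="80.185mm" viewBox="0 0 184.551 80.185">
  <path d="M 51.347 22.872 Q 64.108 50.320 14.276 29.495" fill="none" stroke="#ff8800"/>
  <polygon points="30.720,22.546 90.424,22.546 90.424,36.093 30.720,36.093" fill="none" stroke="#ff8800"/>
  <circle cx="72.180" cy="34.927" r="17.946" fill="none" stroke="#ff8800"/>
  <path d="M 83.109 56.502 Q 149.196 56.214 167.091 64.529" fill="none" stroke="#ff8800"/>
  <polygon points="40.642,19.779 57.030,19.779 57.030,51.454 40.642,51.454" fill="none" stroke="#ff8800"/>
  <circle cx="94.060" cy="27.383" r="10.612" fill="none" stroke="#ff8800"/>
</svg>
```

1 u = 1 mm; y_m = 80.185 − y.

[1] `<path>` quadratic bezier, #ff8800→cut S699 F993: (51.347,57.313) → (53.862,49.505) → (52.900,44.378) → (48.460,41.933) → (40.543,42.170) → (29.148,45.089) → (14.276,50.690)

[2] `<polygon>` rectangle, #ff8800→cut S699 F993: (30.720,57.639) → (90.424,57.639) → (90.424,44.092) → (30.720,44.092) → (30.720,57.639) (closed)

[3] `<circle>` circle, #ff8800→cut S699 F993: (90.126,45.258) → (87.722,54.231) → (81.153,60.800) → (72.180,63.204) → (63.207,60.800) → (56.638,54.231) → (54.234,45.258) → (56.638,36.285) → (63.207,29.716) → (72.180,27.312) → (81.153,29.716) → (87.722,36.285) → (90.126,45.258) (closed)

[4] `<path>` quadratic bezier, #ff8800→cut S699 F993: (83.109,23.683) → (103.799,23.540) → (121.812,22.919) → (137.148,21.820) → (149.806,20.243) → (159.787,18.189) → (167.091,15.656)

[5] `<polygon>` rectangle, #ff8800→cut S699 F993: (40.642,60.406) → (57.030,60.406) → (57.030,28.731) → (40.642,28.731) → (40.642,60.406) (closed)

[6] `<circle>` circle, #ff8800→cut S699 F993: (104.672,52.802) → (103.250,58.108) → (99.366,61.992) → (94.060,63.414) → (88.754,61.992) → (84.870,58.108) → (83.448,52.802) → (84.870,47.496) → (88.754,43.612) → (94.060,42.190) → (99.366,43.612) → (103.250,47.496) → (104.672,52.802) (closed)

G21
G90
G0 X51.347 Y57.313
M4 S699
G01 X53.862 Y49.505 F993
G01 X52.900 Y44.378
G01 X48.460 Y41.933
G01 X40.543 Y42.170
G01 X29.148 Y45.089
G01 X14.276 Y50.690
M5
G0 X30.720 Y57.639
M4 S699
G01 X90.424 Y57.639 F993
G01 X90.424 Y44.092
G01 X30.720 Y44.092
G01 X30.720 Y57.639
M5
G0 X90.126 Y45.258
M4 S699
G01 X87.722 Y54.231 F993
G01 X81.153 Y60.800
G01 X72.180 Y63.204
G01 X63.207 Y60.800
G01 X56.638 Y54.231
G01 X54.234 Y45.258
G01 X56.638 Y36.285
G01 X63.207 Y29.716
G01 X72.180 Y27.312
G01 X81.153 Y29.716
G01 X87.722 Y36.285
G01 X90.126 Y45.258
M5
G0 X83.109 Y23.683
M4 S699
G01 X103.799 Y23.540 F993
G01 X121.812 Y22.919
G01 X137.148 Y21.820
G01 X149.806 Y20.243
G01 X159.787 Y18.189
G01 X167.091 Y15.656
M5
G0 X40.642 Y60.406
M4 S699
G01 X57.030 Y60.406 F993
G01 X57.030 Y28.731
G01 X40.642 Y28.731
G01 X40.642 Y60.406
M5
G0 X104.672 Y52.802
M4 S699
G01 X103.250 Y58.108 F993
G01 X99.366 Y61.992
G01 X94.060 Y63.414
G01 X88.754 Y61.992
G01 X84.870 Y58.108
G01 X83.448 Y52.802
G01 X84.870 Y47.496
G01 X88.754 Y43.612
G01 X94.060 Y42.190
G01 X99.366 Y43.612
G01 X103.250 Y47.496
G01 X104.672 Y52.802
M5
G0 X0.000 Y0.000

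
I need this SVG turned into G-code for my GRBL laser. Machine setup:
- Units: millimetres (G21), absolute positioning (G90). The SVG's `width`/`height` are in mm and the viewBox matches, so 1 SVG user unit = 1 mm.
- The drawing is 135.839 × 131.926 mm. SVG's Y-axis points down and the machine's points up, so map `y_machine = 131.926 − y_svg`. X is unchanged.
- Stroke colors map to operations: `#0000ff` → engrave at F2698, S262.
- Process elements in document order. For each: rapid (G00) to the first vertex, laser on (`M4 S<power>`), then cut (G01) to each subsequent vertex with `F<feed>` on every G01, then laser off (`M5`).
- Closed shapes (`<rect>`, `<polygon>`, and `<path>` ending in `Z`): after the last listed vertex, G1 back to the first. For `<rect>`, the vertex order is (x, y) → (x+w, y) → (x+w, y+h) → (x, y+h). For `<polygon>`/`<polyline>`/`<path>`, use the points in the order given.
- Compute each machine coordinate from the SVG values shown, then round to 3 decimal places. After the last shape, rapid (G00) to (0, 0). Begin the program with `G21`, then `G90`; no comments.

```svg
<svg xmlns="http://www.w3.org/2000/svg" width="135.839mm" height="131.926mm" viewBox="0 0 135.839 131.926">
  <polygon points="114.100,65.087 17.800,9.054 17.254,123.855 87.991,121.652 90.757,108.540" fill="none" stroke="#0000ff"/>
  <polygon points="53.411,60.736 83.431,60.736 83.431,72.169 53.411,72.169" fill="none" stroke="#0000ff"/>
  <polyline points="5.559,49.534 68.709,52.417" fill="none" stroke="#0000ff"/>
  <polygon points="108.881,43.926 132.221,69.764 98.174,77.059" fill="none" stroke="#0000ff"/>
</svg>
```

G21
G90
G00 X114.100 Y66.839
M4 S262
G01 X17.800 Y122.872 F2698
G01 X17.254 Y8.071 F2698
G01 X87.991 Y10.274 F2698
G01 X90.757 Y23.386 F2698
G01 X114.100 Y66.839 F2698
M5
G00 X53.411 Y71.190
M4 S262
G01 X83.431 Y71.190 F2698
G01 X83.431 Y59.757 F2698
G01 X53.411 Y59.757 F2698
G01 X53.411 Y71.190 F2698
M5
G00 X5.559 Y82.392
M4 S262
G01 X68.709 Y79.509 F2698
M5
G00 X108.881 Y88.000
M4 S262
G01 X132.221 Y62.162 F2698
G01 X98.174 Y54.867 F2698
G01 X108.881 Y88.000 F2698
M5
G00 X0.000 Y0.000

1 u = 1 mm; y_m = 131.926 − y.

[1] `<polygon>` closed polygon, #0000ff→engrave S262 F2698: (114.100,66.839) → (17.800,122.872) → (17.254,8.071) → (87.991,10.274) → (90.757,23.386) → (114.100,66.839) (closed)

[2] `<polygon>` rectangle, #0000ff→engrave S262 F2698: (53.411,71.190) → (83.431,71.190) → (83.431,59.757) → (53.411,59.757) → (53.411,71.190) (closed)

[3] `<polyline>` line segment, #0000ff→engrave S262 F2698: (5.559,82.392) → (68.709,79.509)

[4] `<polygon>` regular polygon, #0000ff→engrave S262 F2698: (108.881,88.000) → (132.221,62.162) → (98.174,54.867) → (108.881,88.000) (closed)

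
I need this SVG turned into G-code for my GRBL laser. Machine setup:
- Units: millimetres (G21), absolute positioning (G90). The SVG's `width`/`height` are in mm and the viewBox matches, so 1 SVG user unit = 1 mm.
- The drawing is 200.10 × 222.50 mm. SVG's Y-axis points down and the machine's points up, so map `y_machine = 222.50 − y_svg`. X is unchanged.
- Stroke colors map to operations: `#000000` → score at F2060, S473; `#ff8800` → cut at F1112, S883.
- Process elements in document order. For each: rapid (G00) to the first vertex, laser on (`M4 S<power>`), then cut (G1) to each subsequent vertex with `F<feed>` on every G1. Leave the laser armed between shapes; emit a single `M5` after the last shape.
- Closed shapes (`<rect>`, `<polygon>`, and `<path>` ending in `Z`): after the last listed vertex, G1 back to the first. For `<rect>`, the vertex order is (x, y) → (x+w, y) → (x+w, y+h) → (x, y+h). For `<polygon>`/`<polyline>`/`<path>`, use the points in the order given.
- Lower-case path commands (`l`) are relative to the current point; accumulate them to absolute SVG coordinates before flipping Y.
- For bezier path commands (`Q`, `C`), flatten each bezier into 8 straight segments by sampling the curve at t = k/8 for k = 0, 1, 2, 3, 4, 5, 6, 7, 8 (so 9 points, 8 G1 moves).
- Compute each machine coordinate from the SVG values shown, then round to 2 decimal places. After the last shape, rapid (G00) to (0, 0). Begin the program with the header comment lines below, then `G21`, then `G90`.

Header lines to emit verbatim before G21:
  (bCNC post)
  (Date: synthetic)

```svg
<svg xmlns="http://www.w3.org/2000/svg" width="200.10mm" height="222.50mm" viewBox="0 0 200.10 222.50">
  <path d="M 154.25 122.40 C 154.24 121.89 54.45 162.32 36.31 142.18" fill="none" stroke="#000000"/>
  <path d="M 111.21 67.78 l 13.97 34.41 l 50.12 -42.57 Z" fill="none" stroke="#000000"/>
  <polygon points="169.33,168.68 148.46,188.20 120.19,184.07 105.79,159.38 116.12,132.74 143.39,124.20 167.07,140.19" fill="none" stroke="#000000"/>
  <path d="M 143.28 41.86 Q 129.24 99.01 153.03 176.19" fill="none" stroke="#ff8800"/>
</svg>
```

viewBox `0 0 200.10 222.50` with mm width/height → 1 unit = 1 mm. Flip: y_m = 222.50 − y_svg.

**Shape 1** — `<path>` cubic bezier, stroke `#000000` → score (S473, F2060). Control points (SVG): P0=(154.25,122.40), P1=(154.24,121.89), P2=(54.45,162.32), P3=(36.31,142.18); sampled at t=k/8. Machine vertices: (154.25,100.10) → (149.92,98.57) → (138.37,94.39) → (121.71,88.76) → (102.08,82.85) → (81.60,77.86) → (62.39,74.99) → (46.59,75.41) → (36.31,80.32). Open path.

**Shape 2** — `<path>` closed polygon, stroke `#000000` → score (S473, F2060). Machine vertices: (111.21,154.72) → (125.18,120.31) → (175.30,162.88) → (111.21,154.72). Closed: final G1 returns to the first vertex.

**Shape 3** — `<polygon>` regular polygon, stroke `#000000` → score (S473, F2060). Machine vertices: (169.33,53.82) → (148.46,34.30) → (120.19,38.43) → (105.79,63.12) → (116.12,89.76) → (143.39,98.30) → (167.07,82.31) → (169.33,53.82). Closed: final G1 returns to the first vertex.

**Shape 4** — `<path>` quadratic bezier, stroke `#ff8800` → cut (S883, F1112). Control points (SVG): P0=(143.28,41.86), P1=(129.24,99.01), P2=(153.03,176.19); sampled at t=k/8. Machine vertices: (143.28,180.64) → (140.36,166.04) → (138.62,150.81) → (138.07,134.96) → (138.70,118.48) → (140.51,101.38) → (143.50,83.65) → (147.67,65.29) → (153.03,46.31). Open path.

(bCNC post)
(Date: synthetic)
G21
G90
G00 X154.25 Y100.10
M4 S473
G1 X149.92 Y98.57 F2060
G1 X138.37 Y94.39 F2060
G1 X121.71 Y88.76 F2060
G1 X102.08 Y82.85 F2060
G1 X81.60 Y77.86 F2060
G1 X62.39 Y74.99 F2060
G1 X46.59 Y75.41 F2060
G1 X36.31 Y80.32 F2060
G00 X111.21 Y154.72
M4 S473
G1 X125.18 Y120.31 F2060
G1 X175.30 Y162.88 F2060
G1 X111.21 Y154.72 F2060
G00 X169.33 Y53.82
M4 S473
G1 X148.46 Y34.30 F2060
G1 X120.19 Y38.43 F2060
G1 X105.79 Y63.12 F2060
G1 X116.12 Y89.76 F2060
G1 X143.39 Y98.30 F2060
G1 X167.07 Y82.31 F2060
G1 X169.33 Y53.82 F2060
G00 X143.28 Y180.64
M4 S883
G1 X140.36 Y166.04 F1112
G1 X138.62 Y150.81 F1112
G1 X138.07 Y134.96 F1112
G1 X138.70 Y118.48 F1112
G1 X140.51 Y101.38 F1112
G1 X143.50 Y83.65 F1112
G1 X147.67 Y65.29 F1112
G1 X153.03 Y46.31 F1112
M5
G00 X0.00 Y0.00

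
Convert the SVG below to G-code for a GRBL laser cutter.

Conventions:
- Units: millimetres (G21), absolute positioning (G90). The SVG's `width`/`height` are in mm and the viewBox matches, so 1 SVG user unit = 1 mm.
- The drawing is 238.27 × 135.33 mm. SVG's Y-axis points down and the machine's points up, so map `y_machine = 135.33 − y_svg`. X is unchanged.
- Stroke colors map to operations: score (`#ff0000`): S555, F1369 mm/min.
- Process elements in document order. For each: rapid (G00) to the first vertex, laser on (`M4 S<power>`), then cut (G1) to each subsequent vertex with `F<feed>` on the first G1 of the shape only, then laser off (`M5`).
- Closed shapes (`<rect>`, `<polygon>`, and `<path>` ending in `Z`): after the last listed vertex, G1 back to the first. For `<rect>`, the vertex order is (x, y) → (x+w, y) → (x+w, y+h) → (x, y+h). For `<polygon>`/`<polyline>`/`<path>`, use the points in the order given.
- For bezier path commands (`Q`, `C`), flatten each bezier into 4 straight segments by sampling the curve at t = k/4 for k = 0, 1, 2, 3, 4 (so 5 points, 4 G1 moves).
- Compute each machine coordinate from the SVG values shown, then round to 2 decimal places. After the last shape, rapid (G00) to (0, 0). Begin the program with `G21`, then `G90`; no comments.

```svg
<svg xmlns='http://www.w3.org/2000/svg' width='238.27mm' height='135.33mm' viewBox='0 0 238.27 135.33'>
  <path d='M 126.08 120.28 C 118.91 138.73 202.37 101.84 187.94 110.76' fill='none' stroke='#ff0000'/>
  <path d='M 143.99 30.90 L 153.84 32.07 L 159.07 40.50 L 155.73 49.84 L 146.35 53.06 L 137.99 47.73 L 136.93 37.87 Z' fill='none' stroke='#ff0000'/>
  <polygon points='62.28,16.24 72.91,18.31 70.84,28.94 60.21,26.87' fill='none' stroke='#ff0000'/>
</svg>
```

G21
G90
G00 X126.08 Y15.05
M4 S555
G1 X134.75 Y10.01 F1369
G1 X159.73 Y16.24
G1 X183.35 Y24.25
G1 X187.94 Y24.57
M5
G00 X143.99 Y104.43
M4 S555
G1 X153.84 Y103.26 F1369
G1 X159.07 Y94.83
G1 X155.73 Y85.49
G1 X146.35 Y82.27
G1 X137.99 Y87.60
G1 X136.93 Y97.46
G1 X143.99 Y104.43
M5
G00 X62.28 Y119.09
M4 S555
G1 X72.91 Y117.02 F1369
G1 X70.84 Y106.39
G1 X60.21 Y108.46
G1 X62.28 Y119.09
M5
G00 X0.00 Y0.00

Since the viewBox matches the mm dimensions, user units are millimetres directly. The only transform is the Y-flip y_m = 135.33 − y_svg.

Shape 1 is a cubic bezier drawn with `<path>`. Its stroke #ff0000 means score at S555, F1369. After flipping Y the toolpath is (126.08,15.05) → (134.75,10.01) → (159.73,16.24) → (183.35,24.25) → (187.94,24.57).

Shape 2 is a regular polygon drawn with `<path>`. Its stroke #ff0000 means score at S555, F1369. After flipping Y the toolpath is (143.99,104.43) → (153.84,103.26) → (159.07,94.83) → (155.73,85.49) → (146.35,82.27) → (137.99,87.60) → (136.93,97.46) → (143.99,104.43), returning to the start.

Shape 3 is a regular polygon drawn with `<polygon>`. Its stroke #ff0000 means score at S555, F1369. After flipping Y the toolpath is (62.28,119.09) → (72.91,117.02) → (70.84,106.39) → (60.21,108.46) → (62.28,119.09), returning to the start.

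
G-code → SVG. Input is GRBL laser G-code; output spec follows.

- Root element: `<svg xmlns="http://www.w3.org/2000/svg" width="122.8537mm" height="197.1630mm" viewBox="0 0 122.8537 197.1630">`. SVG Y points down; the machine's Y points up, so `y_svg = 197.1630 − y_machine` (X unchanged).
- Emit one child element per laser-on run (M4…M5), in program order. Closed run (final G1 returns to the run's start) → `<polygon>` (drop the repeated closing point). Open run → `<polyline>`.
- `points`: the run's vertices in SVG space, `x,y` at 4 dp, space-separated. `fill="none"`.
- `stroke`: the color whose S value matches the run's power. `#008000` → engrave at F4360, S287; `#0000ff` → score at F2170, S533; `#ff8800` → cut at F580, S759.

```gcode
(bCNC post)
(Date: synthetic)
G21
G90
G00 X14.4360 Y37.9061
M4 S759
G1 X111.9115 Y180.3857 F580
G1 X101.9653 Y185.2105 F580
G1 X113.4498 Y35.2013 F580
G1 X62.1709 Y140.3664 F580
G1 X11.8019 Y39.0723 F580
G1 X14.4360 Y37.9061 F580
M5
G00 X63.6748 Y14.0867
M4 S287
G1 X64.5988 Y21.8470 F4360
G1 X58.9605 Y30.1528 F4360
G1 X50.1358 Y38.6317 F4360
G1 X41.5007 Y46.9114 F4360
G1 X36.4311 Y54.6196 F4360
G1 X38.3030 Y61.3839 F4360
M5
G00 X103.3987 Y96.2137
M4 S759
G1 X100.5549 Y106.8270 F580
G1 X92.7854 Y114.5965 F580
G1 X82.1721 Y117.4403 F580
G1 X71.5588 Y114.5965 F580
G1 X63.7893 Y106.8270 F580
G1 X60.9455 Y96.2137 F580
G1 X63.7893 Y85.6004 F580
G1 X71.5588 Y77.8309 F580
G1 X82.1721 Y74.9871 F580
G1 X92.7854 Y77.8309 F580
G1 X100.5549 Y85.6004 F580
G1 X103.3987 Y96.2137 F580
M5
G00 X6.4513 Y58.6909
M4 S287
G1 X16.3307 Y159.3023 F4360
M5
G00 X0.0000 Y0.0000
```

y_svg = 197.1630 − y_m.

[1] S759→`#ff8800` (cut); closed run; points: 14.4360,159.2569 111.9115,16.7773 101.9653,11.9525 113.4498,161.9617 62.1709,56.7966 11.8019,158.0907

[2] S287→`#008000` (engrave); open run; points: 63.6748,183.0763 64.5988,175.3160 58.9605,167.0102 50.1358,158.5313 41.5007,150.2516 36.4311,142.5434 38.3030,135.7791

[3] S759→`#ff8800` (cut); closed run; points: 103.3987,100.9493 100.5549,90.3360 92.7854,82.5665 82.1721,79.7227 71.5588,82.5665 63.7893,90.3360 60.9455,100.9493 63.7893,111.5626 71.5588,119.3321 82.1721,122.1759 92.7854,119.3321 100.5549,111.5626

[4] S287→`#008000` (engrave); open run; points: 6.4513,138.4721 16.3307,37.8607

<svg xmlns="http://www.w3.org/2000/svg" width="122.8537mm" height="197.1630mm" viewBox="0 0 122.8537 197.1630">
  <polygon points="14.4360,159.2569 111.9115,16.7773 101.9653,11.9525 113.4498,161.9617 62.1709,56.7966 11.8019,158.0907" fill="none" stroke="#ff8800"/>
  <polyline points="63.6748,183.0763 64.5988,175.3160 58.9605,167.0102 50.1358,158.5313 41.5007,150.2516 36.4311,142.5434 38.3030,135.7791" fill="none" stroke="#008000"/>
  <polygon points="103.3987,100.9493 100.5549,90.3360 92.7854,82.5665 82.1721,79.7227 71.5588,82.5665 63.7893,90.3360 60.9455,100.9493 63.7893,111.5626 71.5588,119.3321 82.1721,122.1759 92.7854,119.3321 100.5549,111.5626" fill="none" stroke="#ff8800"/>
  <polyline points="6.4513,138.4721 16.3307,37.8607" fill="none" stroke="#008000"/>
</svg>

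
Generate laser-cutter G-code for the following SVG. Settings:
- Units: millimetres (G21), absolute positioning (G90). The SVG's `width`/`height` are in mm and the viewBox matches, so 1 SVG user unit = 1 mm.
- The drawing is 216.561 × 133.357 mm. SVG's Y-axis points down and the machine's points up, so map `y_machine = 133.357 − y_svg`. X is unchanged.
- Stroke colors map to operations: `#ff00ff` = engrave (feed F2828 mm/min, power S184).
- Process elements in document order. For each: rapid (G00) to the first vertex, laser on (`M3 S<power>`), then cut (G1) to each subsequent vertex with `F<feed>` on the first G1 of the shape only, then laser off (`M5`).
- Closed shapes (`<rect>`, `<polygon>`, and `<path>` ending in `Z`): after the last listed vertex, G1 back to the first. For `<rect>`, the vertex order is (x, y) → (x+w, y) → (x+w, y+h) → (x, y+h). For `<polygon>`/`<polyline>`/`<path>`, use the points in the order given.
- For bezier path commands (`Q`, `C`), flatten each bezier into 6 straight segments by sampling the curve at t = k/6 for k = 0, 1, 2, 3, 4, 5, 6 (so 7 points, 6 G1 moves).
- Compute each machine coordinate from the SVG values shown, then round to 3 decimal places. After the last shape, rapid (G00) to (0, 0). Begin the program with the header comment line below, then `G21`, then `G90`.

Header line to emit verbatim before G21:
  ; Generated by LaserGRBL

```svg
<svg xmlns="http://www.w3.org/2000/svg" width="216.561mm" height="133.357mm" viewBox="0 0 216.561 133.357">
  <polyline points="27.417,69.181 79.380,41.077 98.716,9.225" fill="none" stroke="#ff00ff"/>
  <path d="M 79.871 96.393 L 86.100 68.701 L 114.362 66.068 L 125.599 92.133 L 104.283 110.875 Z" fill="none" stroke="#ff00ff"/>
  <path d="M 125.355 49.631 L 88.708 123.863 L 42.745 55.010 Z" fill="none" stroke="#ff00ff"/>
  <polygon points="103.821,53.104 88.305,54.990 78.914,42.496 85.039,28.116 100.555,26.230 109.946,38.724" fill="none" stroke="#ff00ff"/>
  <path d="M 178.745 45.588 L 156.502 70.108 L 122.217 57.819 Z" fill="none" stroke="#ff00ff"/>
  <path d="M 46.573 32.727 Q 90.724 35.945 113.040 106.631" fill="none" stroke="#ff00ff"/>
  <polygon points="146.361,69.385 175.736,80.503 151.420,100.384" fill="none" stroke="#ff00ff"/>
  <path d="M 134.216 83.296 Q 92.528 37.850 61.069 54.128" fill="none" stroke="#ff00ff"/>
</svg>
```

1 u = 1 mm; y_m = 133.357 − y.

[1] `<polyline>` open polyline, #ff00ff→engrave S184 F2828: (27.417,64.176) → (79.380,92.280) → (98.716,124.132)

[2] `<path>` regular polygon, #ff00ff→engrave S184 F2828: (79.871,36.964) → (86.100,64.656) → (114.362,67.289) → (125.599,41.224) → (104.283,22.482) → (79.871,36.964) (closed)

[3] `<path>` regular polygon, #ff00ff→engrave S184 F2828: (125.355,83.726) → (88.708,9.494) → (42.745,78.347) → (125.355,83.726) (closed)

[4] `<polygon>` regular polygon, #ff00ff→engrave S184 F2828: (103.821,80.253) → (88.305,78.367) → (78.914,90.861) → (85.039,105.241) → (100.555,107.127) → (109.946,94.633) → (103.821,80.253) (closed)

[5] `<path>` closed polygon, #ff00ff→engrave S184 F2828: (178.745,87.769) → (156.502,63.249) → (122.217,75.538) → (178.745,87.769) (closed)

[6] `<path>` quadratic bezier, #ff00ff→engrave S184 F2828: (46.573,100.630) → (60.683,97.683) → (73.581,90.988) → (85.265,80.545) → (95.737,66.354) → (104.995,48.414) → (113.040,26.726)

[7] `<polygon>` regular polygon, #ff00ff→engrave S184 F2828: (146.361,63.972) → (175.736,52.854) → (151.420,32.973) → (146.361,63.972) (closed)

[8] `<path>` quadratic bezier, #ff00ff→engrave S184 F2828: (134.216,50.061) → (120.604,63.495) → (107.561,73.500) → (95.085,80.076) → (83.178,83.223) → (71.839,82.940) → (61.069,79.229)

; Generated by LaserGRBL
G21
G90
G00 X27.417 Y64.176
M3 S184
G1 X79.380 Y92.280 F2828
G1 X98.716 Y124.132
M5
G00 X79.871 Y36.964
M3 S184
G1 X86.100 Y64.656 F2828
G1 X114.362 Y67.289
G1 X125.599 Y41.224
G1 X104.283 Y22.482
G1 X79.871 Y36.964
M5
G00 X125.355 Y83.726
M3 S184
G1 X88.708 Y9.494 F2828
G1 X42.745 Y78.347
G1 X125.355 Y83.726
M5
G00 X103.821 Y80.253
M3 S184
G1 X88.305 Y78.367 F2828
G1 X78.914 Y90.861
G1 X85.039 Y105.241
G1 X100.555 Y107.127
G1 X109.946 Y94.633
G1 X103.821 Y80.253
M5
G00 X178.745 Y87.769
M3 S184
G1 X156.502 Y63.249 F2828
G1 X122.217 Y75.538
G1 X178.745 Y87.769
M5
G00 X46.573 Y100.630
M3 S184
G1 X60.683 Y97.683 F2828
G1 X73.581 Y90.988
G1 X85.265 Y80.545
G1 X95.737 Y66.354
G1 X104.995 Y48.414
G1 X113.040 Y26.726
M5
G00 X146.361 Y63.972
M3 S184
G1 X175.736 Y52.854 F2828
G1 X151.420 Y32.973
G1 X146.361 Y63.972
M5
G00 X134.216 Y50.061
M3 S184
G1 X120.604 Y63.495 F2828
G1 X107.561 Y73.500
G1 X95.085 Y80.076
G1 X83.178 Y83.223
G1 X71.839 Y82.940
G1 X61.069 Y79.229
M5
G00 X0.000 Y0.000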